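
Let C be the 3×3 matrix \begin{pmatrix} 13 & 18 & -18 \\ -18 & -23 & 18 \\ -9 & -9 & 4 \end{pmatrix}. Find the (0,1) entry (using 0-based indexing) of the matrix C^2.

Characteristic polynomial: s^3 + 6s^2 - 15s - 100 = (s - 4)(s + 5)^2, so the eigenvalues are -5, -5, 4.
s=-5: eigenvector (1, 0, 1).
s=-5: eigenvector (-1, 1, 0).
s=4: eigenvector (-2, 2, 1).
P = [[1, -1, -2], [0, 1, 2], [1, 0, 1]], D = diag(-5, -5, 4), P⁻¹ = [[1, 1, 0], [2, 3, -2], [-1, -1, 1]].
C² = P·diag(25, 25, 16)·P⁻¹ = [[7, -18, 18], [18, 43, -18], [9, 9, 16]].
The requested entry is -18.

-18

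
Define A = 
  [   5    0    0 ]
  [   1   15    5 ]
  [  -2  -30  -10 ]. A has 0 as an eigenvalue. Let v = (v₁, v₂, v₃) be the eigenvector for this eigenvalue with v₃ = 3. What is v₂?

-1

A = [[5, 0, 0], [1, 15, 5], [-2, -30, -10]].
Solving (A)v = 0 gives the eigenspace spanned by (0, -1, 3).
With v₃ = 3, v = (0, -1, 3), so v₂ = -1.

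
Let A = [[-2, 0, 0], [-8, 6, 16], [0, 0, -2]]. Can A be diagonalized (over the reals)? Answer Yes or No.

Characteristic polynomial: p(s) = s^3 - 2s^2 - 20s - 24 = (s - 6)(s + 2)^2.
s = -2 has algebraic multiplicity 2; rank(A + 2I) = 1, so geometric multiplicity = 2.
Every eigenvalue has geometric = algebraic multiplicity, so A is diagonalizable.

Yes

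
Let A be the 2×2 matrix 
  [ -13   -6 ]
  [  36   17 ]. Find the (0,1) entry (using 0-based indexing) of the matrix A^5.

-3126

Characteristic polynomial: r^2 - 4r - 5 = (r - 5)(r + 1), so the eigenvalues are -1, 5.
r=-1: eigenvector (1, -2).
r=5: eigenvector (-1, 3).
P = [[1, -1], [-2, 3]], D = diag(-1, 5), P⁻¹ = [[3, 1], [2, 1]].
A⁵ = P·diag(-1, 3125)·P⁻¹ = [[-6253, -3126], [18756, 9377]].
The requested entry is -3126.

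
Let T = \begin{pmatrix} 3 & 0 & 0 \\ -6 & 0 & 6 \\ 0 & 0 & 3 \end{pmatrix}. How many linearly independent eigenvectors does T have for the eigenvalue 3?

2

T − 3I = [[0, 0, 0], [-6, -3, 6], [0, 0, 0]].
This matrix has rank 1, so its null space has dimension 3 − 1 = 2.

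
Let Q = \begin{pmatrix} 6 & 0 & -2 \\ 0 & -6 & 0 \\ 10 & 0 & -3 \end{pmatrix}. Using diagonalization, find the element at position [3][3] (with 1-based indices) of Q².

-11

Characteristic polynomial: t^3 + 3t^2 - 16t + 12 = (t - 2)(t - 1)(t + 6), so the eigenvalues are -6, 1, 2.
t=2: eigenvector (1, 0, 2).
t=-6: eigenvector (0, 1, 0).
t=1: eigenvector (2, 0, 5).
P = [[1, 0, 2], [0, 1, 0], [2, 0, 5]], D = diag(2, -6, 1), P⁻¹ = [[5, 0, -2], [0, 1, 0], [-2, 0, 1]].
Q² = P·diag(4, 36, 1)·P⁻¹ = [[16, 0, -6], [0, 36, 0], [30, 0, -11]].
The requested entry is -11.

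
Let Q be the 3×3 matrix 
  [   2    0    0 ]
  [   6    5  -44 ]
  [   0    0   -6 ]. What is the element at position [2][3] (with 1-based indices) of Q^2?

44

Characteristic polynomial: s^3 - s^2 - 32s + 60 = (s - 5)(s - 2)(s + 6), so the eigenvalues are -6, 2, 5.
s=2: eigenvector (1, -2, 0).
s=5: eigenvector (0, 1, 0).
s=-6: eigenvector (0, 4, 1).
P = [[1, 0, 0], [-2, 1, 4], [0, 0, 1]], D = diag(2, 5, -6), P⁻¹ = [[1, 0, 0], [2, 1, -4], [0, 0, 1]].
Q² = P·diag(4, 25, 36)·P⁻¹ = [[4, 0, 0], [42, 25, 44], [0, 0, 36]].
The requested entry is 44.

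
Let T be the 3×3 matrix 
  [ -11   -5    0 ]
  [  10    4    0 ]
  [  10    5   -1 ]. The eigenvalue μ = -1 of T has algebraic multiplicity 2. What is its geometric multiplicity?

T + 1I = [[-10, -5, 0], [10, 5, 0], [10, 5, 0]].
This matrix has rank 1, so its null space has dimension 3 − 1 = 2.

2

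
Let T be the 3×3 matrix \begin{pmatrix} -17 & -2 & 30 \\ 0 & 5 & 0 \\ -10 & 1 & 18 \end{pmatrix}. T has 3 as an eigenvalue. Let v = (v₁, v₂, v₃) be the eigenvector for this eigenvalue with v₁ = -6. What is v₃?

-4

T − 3I = [[-20, -2, 30], [0, 2, 0], [-10, 1, 15]].
Solving (T − 3I)v = 0 gives the eigenspace spanned by (-6, 0, -4).
With v₁ = -6, v = (-6, 0, -4), so v₃ = -4.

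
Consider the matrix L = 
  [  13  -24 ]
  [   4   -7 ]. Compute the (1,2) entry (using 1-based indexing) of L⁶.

Characteristic polynomial: t^2 - 6t + 5 = (t - 5)(t - 1), so the eigenvalues are 1, 5.
t=1: eigenvector (-2, -1).
t=5: eigenvector (3, 1).
P = [[-2, 3], [-1, 1]], D = diag(1, 5), P⁻¹ = [[1, -3], [1, -2]].
L⁶ = P·diag(1, 15625)·P⁻¹ = [[46873, -93744], [15624, -31247]].
The requested entry is -93744.

-93744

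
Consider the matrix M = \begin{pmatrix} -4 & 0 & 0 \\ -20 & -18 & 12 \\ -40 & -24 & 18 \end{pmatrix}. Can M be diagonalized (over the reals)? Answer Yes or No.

Characteristic polynomial: p(t) = t^3 + 4t^2 - 36t - 144 = (t - 6)(t + 4)(t + 6).
All 3 eigenvalues are distinct, so M is diagonalizable.

Yes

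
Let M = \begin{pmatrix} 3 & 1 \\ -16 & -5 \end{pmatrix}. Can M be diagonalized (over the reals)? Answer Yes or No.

Characteristic polynomial: p(t) = t^2 + 2t + 1 = (t + 1)^2.
t = -1 has algebraic multiplicity 2; rank(M + 1I) = 1, so geometric multiplicity = 1.
Geometric multiplicity < algebraic multiplicity, so M is not diagonalizable.

No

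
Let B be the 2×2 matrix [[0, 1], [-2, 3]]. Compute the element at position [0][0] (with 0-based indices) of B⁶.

Characteristic polynomial: λ^2 - 3λ + 2 = (λ - 2)(λ - 1), so the eigenvalues are 1, 2.
λ=2: eigenvector (1, 2).
λ=1: eigenvector (-1, -1).
P = [[1, -1], [2, -1]], D = diag(2, 1), P⁻¹ = [[-1, 1], [-2, 1]].
B⁶ = P·diag(64, 1)·P⁻¹ = [[-62, 63], [-126, 127]].
The requested entry is -62.

-62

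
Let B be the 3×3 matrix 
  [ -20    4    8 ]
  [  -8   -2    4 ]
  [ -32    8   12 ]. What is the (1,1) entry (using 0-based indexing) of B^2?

4

Characteristic polynomial: r^3 + 10r^2 + 32r + 32 = (r + 2)(r + 4)^2, so the eigenvalues are -4, -4, -2.
r=-4: eigenvector (1, 0, 2).
r=-2: eigenvector (2, 1, 4).
r=-4: eigenvector (0, -2, 1).
P = [[1, 2, 0], [0, 1, -2], [2, 4, 1]], D = diag(-4, -2, -4), P⁻¹ = [[9, -2, -4], [-4, 1, 2], [-2, 0, 1]].
B² = P·diag(16, 4, 16)·P⁻¹ = [[112, -24, -48], [48, 4, -24], [192, -48, -80]].
The requested entry is 4.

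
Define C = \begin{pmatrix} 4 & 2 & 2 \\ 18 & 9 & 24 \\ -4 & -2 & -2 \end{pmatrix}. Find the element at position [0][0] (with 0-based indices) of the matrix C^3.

364

Characteristic polynomial: r^3 - 11r^2 + 30r = r(r - 6)(r - 5), so the eigenvalues are 0, 5, 6.
r=0: eigenvector (1, -2, 0).
r=5: eigenvector (-2, -3, 2).
r=6: eigenvector (-1, -2, 1).
P = [[1, -2, -1], [-2, -3, -2], [0, 2, 1]], D = diag(0, 5, 6), P⁻¹ = [[1, 0, 1], [2, 1, 4], [-4, -2, -7]].
C³ = P·diag(0, 125, 216)·P⁻¹ = [[364, 182, 512], [978, 489, 1524], [-364, -182, -512]].
The requested entry is 364.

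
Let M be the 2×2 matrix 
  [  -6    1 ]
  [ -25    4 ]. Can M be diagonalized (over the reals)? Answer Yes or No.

Characteristic polynomial: p(λ) = λ^2 + 2λ + 1 = (λ + 1)^2.
λ = -1 has algebraic multiplicity 2; rank(M + 1I) = 1, so geometric multiplicity = 1.
Geometric multiplicity < algebraic multiplicity, so M is not diagonalizable.

No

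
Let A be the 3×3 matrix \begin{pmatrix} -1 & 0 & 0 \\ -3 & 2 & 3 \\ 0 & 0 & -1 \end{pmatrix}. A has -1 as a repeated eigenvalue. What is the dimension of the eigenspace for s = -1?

2

A + 1I = [[0, 0, 0], [-3, 3, 3], [0, 0, 0]].
This matrix has rank 1, so its null space has dimension 3 − 1 = 2.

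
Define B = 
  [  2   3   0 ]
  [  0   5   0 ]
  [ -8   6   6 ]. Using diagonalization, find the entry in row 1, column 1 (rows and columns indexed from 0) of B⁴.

625

Characteristic polynomial: r^3 - 13r^2 + 52r - 60 = (r - 6)(r - 5)(r - 2), so the eigenvalues are 2, 5, 6.
r=2: eigenvector (1, 0, 2).
r=5: eigenvector (1, 1, 2).
r=6: eigenvector (0, 0, 1).
P = [[1, 1, 0], [0, 1, 0], [2, 2, 1]], D = diag(2, 5, 6), P⁻¹ = [[1, -1, 0], [0, 1, 0], [-2, 0, 1]].
B⁴ = P·diag(16, 625, 1296)·P⁻¹ = [[16, 609, 0], [0, 625, 0], [-2560, 1218, 1296]].
The requested entry is 625.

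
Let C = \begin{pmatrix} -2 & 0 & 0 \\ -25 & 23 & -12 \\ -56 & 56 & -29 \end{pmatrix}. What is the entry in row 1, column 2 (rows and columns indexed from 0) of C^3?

Characteristic polynomial: λ^3 + 8λ^2 + 17λ + 10 = (λ + 1)(λ + 2)(λ + 5), so the eigenvalues are -5, -2, -1.
λ=-2: eigenvector (1, 1, 0).
λ=-1: eigenvector (0, 1, 2).
λ=-5: eigenvector (0, 3, 7).
P = [[1, 0, 0], [1, 1, 3], [0, 2, 7]], D = diag(-2, -1, -5), P⁻¹ = [[1, 0, 0], [-7, 7, -3], [2, -2, 1]].
C³ = P·diag(-8, -1, -125)·P⁻¹ = [[-8, 0, 0], [-751, 743, -372], [-1736, 1736, -869]].
The requested entry is -372.

-372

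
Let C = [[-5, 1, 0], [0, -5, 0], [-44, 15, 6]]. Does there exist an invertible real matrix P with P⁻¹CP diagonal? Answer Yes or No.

No

Characteristic polynomial: p(t) = t^3 + 4t^2 - 35t - 150 = (t - 6)(t + 5)^2.
t = -5 has algebraic multiplicity 2; rank(C + 5I) = 2, so geometric multiplicity = 1.
Geometric multiplicity < algebraic multiplicity, so C is not diagonalizable.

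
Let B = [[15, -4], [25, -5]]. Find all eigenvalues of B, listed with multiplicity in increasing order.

Characteristic polynomial: p(r) = r^2 - 10r + 25 = (r - 5)^2.
Roots (with multiplicity): 5, 5.

5, 5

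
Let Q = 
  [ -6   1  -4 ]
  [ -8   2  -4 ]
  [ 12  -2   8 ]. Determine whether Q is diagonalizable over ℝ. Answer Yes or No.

No

Characteristic polynomial: p(λ) = λ^3 - 4λ^2 + 4λ = λ(λ - 2)^2.
λ = 2 has algebraic multiplicity 2; rank(Q − 2I) = 2, so geometric multiplicity = 1.
Geometric multiplicity < algebraic multiplicity, so Q is not diagonalizable.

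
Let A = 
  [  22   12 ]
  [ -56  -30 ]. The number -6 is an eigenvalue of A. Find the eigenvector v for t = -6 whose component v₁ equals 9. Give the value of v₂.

A + 6I = [[28, 12], [-56, -24]].
Solving (A + 6I)v = 0 gives the eigenspace spanned by (9, -21).
With v₁ = 9, v = (9, -21), so v₂ = -21.

-21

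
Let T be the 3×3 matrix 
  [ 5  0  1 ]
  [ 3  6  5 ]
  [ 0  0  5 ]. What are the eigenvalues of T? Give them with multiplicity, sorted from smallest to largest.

Characteristic polynomial: p(r) = r^3 - 16r^2 + 85r - 150 = (r - 6)(r - 5)^2.
Roots (with multiplicity): 5, 5, 6.

5, 5, 6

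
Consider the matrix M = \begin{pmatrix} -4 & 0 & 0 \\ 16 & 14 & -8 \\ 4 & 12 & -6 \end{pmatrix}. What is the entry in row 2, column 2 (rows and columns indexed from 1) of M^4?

Characteristic polynomial: r^3 - 4r^2 - 20r + 48 = (r - 6)(r - 2)(r + 4), so the eigenvalues are -4, 2, 6.
r=6: eigenvector (0, 1, 1).
r=-4: eigenvector (1, 0, 2).
r=2: eigenvector (0, 2, 3).
P = [[0, 1, 0], [1, 0, 2], [1, 2, 3]], D = diag(6, -4, 2), P⁻¹ = [[4, 3, -2], [1, 0, 0], [-2, -1, 1]].
M⁴ = P·diag(1296, 256, 16)·P⁻¹ = [[256, 0, 0], [5120, 3856, -2560], [5600, 3840, -2544]].
The requested entry is 3856.

3856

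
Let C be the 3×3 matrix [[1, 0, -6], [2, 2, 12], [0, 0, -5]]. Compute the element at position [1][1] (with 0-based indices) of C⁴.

Characteristic polynomial: μ^3 + 2μ^2 - 13μ + 10 = (μ - 2)(μ - 1)(μ + 5), so the eigenvalues are -5, 1, 2.
μ=1: eigenvector (1, -2, 0).
μ=2: eigenvector (0, 1, 0).
μ=-5: eigenvector (1, -2, 1).
P = [[1, 0, 1], [-2, 1, -2], [0, 0, 1]], D = diag(1, 2, -5), P⁻¹ = [[1, 0, -1], [2, 1, 0], [0, 0, 1]].
C⁴ = P·diag(1, 16, 625)·P⁻¹ = [[1, 0, 624], [30, 16, -1248], [0, 0, 625]].
The requested entry is 16.

16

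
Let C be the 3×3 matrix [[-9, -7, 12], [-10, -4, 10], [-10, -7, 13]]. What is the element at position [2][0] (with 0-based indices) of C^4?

510

Characteristic polynomial: t^3 - 13t + 12 = (t - 3)(t - 1)(t + 4), so the eigenvalues are -4, 1, 3.
t=1: eigenvector (-1, -2, -2).
t=-4: eigenvector (1, 1, 1).
t=3: eigenvector (1, 0, 1).
P = [[-1, 1, 1], [-2, 1, 0], [-2, 1, 1]], D = diag(1, -4, 3), P⁻¹ = [[1, 0, -1], [2, 1, -2], [0, -1, 1]].
C⁴ = P·diag(1, 256, 81)·P⁻¹ = [[511, 175, -430], [510, 256, -510], [510, 175, -429]].
The requested entry is 510.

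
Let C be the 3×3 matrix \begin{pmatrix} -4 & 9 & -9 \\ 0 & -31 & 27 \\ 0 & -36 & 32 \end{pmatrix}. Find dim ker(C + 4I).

2

C + 4I = [[0, 9, -9], [0, -27, 27], [0, -36, 36]].
This matrix has rank 1, so its null space has dimension 3 − 1 = 2.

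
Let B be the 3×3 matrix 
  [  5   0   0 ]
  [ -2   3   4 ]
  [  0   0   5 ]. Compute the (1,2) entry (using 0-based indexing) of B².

Characteristic polynomial: r^3 - 13r^2 + 55r - 75 = (r - 5)^2(r - 3), so the eigenvalues are 3, 5, 5.
r=3: eigenvector (0, 1, 0).
r=5: eigenvector (2, 0, 1).
r=5: eigenvector (-1, 1, 0).
P = [[0, 2, -1], [1, 0, 1], [0, 1, 0]], D = diag(3, 5, 5), P⁻¹ = [[1, 1, -2], [0, 0, 1], [-1, 0, 2]].
B² = P·diag(9, 25, 25)·P⁻¹ = [[25, 0, 0], [-16, 9, 32], [0, 0, 25]].
The requested entry is 32.

32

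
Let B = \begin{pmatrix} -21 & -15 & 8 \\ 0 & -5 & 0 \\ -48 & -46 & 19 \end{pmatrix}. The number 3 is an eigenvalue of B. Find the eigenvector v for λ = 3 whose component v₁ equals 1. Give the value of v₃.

3

B − 3I = [[-24, -15, 8], [0, -8, 0], [-48, -46, 16]].
Solving (B − 3I)v = 0 gives the eigenspace spanned by (1, 0, 3).
With v₁ = 1, v = (1, 0, 3), so v₃ = 3.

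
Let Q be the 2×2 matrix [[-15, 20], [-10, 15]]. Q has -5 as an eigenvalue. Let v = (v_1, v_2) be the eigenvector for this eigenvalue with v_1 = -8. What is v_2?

-4

Q + 5I = [[-10, 20], [-10, 20]].
Solving (Q + 5I)v = 0 gives the eigenspace spanned by (-8, -4).
With v_1 = -8, v = (-8, -4), so v_2 = -4.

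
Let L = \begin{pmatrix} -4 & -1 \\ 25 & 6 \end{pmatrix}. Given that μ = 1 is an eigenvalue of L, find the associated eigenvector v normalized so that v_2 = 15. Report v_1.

L − 1I = [[-5, -1], [25, 5]].
Solving (L − 1I)v = 0 gives the eigenspace spanned by (-3, 15).
With v_2 = 15, v = (-3, 15), so v_1 = -3.

-3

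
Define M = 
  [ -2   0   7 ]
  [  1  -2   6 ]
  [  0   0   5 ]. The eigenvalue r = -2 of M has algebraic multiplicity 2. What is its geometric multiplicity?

M + 2I = [[0, 0, 7], [1, 0, 6], [0, 0, 7]].
This matrix has rank 2, so its null space has dimension 3 − 2 = 1.

1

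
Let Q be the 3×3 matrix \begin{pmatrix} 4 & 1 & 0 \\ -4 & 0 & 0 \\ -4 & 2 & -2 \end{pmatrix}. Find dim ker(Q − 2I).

1

Q − 2I = [[2, 1, 0], [-4, -2, 0], [-4, 2, -4]].
This matrix has rank 2, so its null space has dimension 3 − 2 = 1.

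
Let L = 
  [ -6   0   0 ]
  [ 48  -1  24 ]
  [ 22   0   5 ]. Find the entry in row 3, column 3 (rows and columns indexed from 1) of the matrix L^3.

Characteristic polynomial: t^3 + 2t^2 - 29t - 30 = (t - 5)(t + 1)(t + 6), so the eigenvalues are -6, -1, 5.
t=-6: eigenvector (1, 0, -2).
t=-1: eigenvector (0, 1, 0).
t=5: eigenvector (0, 4, 1).
P = [[1, 0, 0], [0, 1, 4], [-2, 0, 1]], D = diag(-6, -1, 5), P⁻¹ = [[1, 0, 0], [-8, 1, -4], [2, 0, 1]].
L³ = P·diag(-216, -1, 125)·P⁻¹ = [[-216, 0, 0], [1008, -1, 504], [682, 0, 125]].
The requested entry is 125.

125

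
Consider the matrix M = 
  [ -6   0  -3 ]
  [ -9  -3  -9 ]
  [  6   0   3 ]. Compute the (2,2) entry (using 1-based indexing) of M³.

-27

Characteristic polynomial: λ^3 + 6λ^2 + 9λ = λ(λ + 3)^2, so the eigenvalues are -3, -3, 0.
λ=-3: eigenvector (1, 2, -1).
λ=-3: eigenvector (0, 1, 0).
λ=0: eigenvector (-1, -3, 2).
P = [[1, 0, -1], [2, 1, -3], [-1, 0, 2]], D = diag(-3, -3, 0), P⁻¹ = [[2, 0, 1], [-1, 1, 1], [1, 0, 1]].
M³ = P·diag(-27, -27, 0)·P⁻¹ = [[-54, 0, -27], [-81, -27, -81], [54, 0, 27]].
The requested entry is -27.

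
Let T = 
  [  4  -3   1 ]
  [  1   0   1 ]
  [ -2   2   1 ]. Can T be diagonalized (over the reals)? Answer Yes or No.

Characteristic polynomial: p(λ) = λ^3 - 5λ^2 + 7λ - 3 = (λ - 3)(λ - 1)^2.
λ = 1 has algebraic multiplicity 2; rank(T − 1I) = 2, so geometric multiplicity = 1.
Geometric multiplicity < algebraic multiplicity, so T is not diagonalizable.

No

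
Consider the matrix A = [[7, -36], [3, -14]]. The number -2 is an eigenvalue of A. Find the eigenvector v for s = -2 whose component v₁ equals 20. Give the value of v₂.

5

A + 2I = [[9, -36], [3, -12]].
Solving (A + 2I)v = 0 gives the eigenspace spanned by (20, 5).
With v₁ = 20, v = (20, 5), so v₂ = 5.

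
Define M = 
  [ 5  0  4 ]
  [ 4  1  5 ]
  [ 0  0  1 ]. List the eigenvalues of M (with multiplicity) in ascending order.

1, 1, 5

Characteristic polynomial: p(r) = r^3 - 7r^2 + 11r - 5 = (r - 5)(r - 1)^2.
Roots (with multiplicity): 1, 1, 5.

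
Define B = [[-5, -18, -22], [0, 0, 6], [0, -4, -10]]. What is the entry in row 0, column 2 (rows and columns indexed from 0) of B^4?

11742

Characteristic polynomial: λ^3 + 15λ^2 + 74λ + 120 = (λ + 4)(λ + 5)(λ + 6), so the eigenvalues are -6, -5, -4.
λ=-5: eigenvector (1, 0, 0).
λ=-4: eigenvector (-10, 3, -2).
λ=-6: eigenvector (4, -1, 1).
P = [[1, -10, 4], [0, 3, -1], [0, -2, 1]], D = diag(-5, -4, -6), P⁻¹ = [[1, 2, -2], [0, 1, 1], [0, 2, 3]].
B⁴ = P·diag(625, 256, 1296)·P⁻¹ = [[625, 9058, 11742], [0, -1824, -3120], [0, 2080, 3376]].
The requested entry is 11742.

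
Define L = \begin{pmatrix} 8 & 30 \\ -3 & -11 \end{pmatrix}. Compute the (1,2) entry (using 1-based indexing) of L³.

210

Characteristic polynomial: t^2 + 3t + 2 = (t + 1)(t + 2), so the eigenvalues are -2, -1.
t=-1: eigenvector (10, -3).
t=-2: eigenvector (-3, 1).
P = [[10, -3], [-3, 1]], D = diag(-1, -2), P⁻¹ = [[1, 3], [3, 10]].
L³ = P·diag(-1, -8)·P⁻¹ = [[62, 210], [-21, -71]].
The requested entry is 210.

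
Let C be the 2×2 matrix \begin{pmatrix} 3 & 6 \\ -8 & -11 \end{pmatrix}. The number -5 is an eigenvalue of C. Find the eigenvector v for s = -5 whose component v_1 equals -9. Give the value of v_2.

C + 5I = [[8, 6], [-8, -6]].
Solving (C + 5I)v = 0 gives the eigenspace spanned by (-9, 12).
With v_1 = -9, v = (-9, 12), so v_2 = 12.

12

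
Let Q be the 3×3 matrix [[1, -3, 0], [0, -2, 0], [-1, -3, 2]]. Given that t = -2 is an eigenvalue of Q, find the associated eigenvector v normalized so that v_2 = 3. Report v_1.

Q + 2I = [[3, -3, 0], [0, 0, 0], [-1, -3, 4]].
Solving (Q + 2I)v = 0 gives the eigenspace spanned by (3, 3, 3).
With v_2 = 3, v = (3, 3, 3), so v_1 = 3.

3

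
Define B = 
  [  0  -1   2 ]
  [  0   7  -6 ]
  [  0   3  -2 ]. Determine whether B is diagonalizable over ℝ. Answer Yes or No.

Yes

Characteristic polynomial: p(s) = s^3 - 5s^2 + 4s = s(s - 4)(s - 1).
All 3 eigenvalues are distinct, so B is diagonalizable.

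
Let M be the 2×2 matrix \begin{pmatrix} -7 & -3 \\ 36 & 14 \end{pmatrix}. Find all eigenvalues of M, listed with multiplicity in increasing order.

Characteristic polynomial: p(λ) = λ^2 - 7λ + 10 = (λ - 5)(λ - 2).
Roots (with multiplicity): 2, 5.

2, 5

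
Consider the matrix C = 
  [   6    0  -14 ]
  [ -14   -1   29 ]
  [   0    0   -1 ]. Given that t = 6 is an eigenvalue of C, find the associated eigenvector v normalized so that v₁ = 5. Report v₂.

-10

C − 6I = [[0, 0, -14], [-14, -7, 29], [0, 0, -7]].
Solving (C − 6I)v = 0 gives the eigenspace spanned by (5, -10, 0).
With v₁ = 5, v = (5, -10, 0), so v₂ = -10.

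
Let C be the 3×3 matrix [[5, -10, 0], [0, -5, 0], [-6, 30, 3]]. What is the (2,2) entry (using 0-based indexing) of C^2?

Characteristic polynomial: r^3 - 3r^2 - 25r + 75 = (r - 5)(r - 3)(r + 5), so the eigenvalues are -5, 3, 5.
r=-5: eigenvector (1, 1, -3).
r=5: eigenvector (-1, 0, 3).
r=3: eigenvector (0, 0, 1).
P = [[1, -1, 0], [1, 0, 0], [-3, 3, 1]], D = diag(-5, 5, 3), P⁻¹ = [[0, 1, 0], [-1, 1, 0], [3, 0, 1]].
C² = P·diag(25, 25, 9)·P⁻¹ = [[25, 0, 0], [0, 25, 0], [-48, 0, 9]].
The requested entry is 9.

9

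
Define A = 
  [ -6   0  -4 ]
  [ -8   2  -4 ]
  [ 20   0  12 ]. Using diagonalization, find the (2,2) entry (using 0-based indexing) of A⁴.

1216

Characteristic polynomial: s^3 - 8s^2 + 20s - 16 = (s - 4)(s - 2)^2, so the eigenvalues are 2, 2, 4.
s=4: eigenvector (-2, -2, 5).
s=2: eigenvector (0, 1, 0).
s=2: eigenvector (1, 0, -2).
P = [[-2, 0, 1], [-2, 1, 0], [5, 0, -2]], D = diag(4, 2, 2), P⁻¹ = [[2, 0, 1], [4, 1, 2], [5, 0, 2]].
A⁴ = P·diag(256, 16, 16)·P⁻¹ = [[-944, 0, -480], [-960, 16, -480], [2400, 0, 1216]].
The requested entry is 1216.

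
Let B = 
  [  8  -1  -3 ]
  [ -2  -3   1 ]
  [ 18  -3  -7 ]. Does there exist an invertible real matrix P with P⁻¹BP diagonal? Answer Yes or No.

Characteristic polynomial: p(μ) = μ^3 + 2μ^2 - 4μ - 8 = (μ - 2)(μ + 2)^2.
μ = -2 has algebraic multiplicity 2; rank(B + 2I) = 2, so geometric multiplicity = 1.
Geometric multiplicity < algebraic multiplicity, so B is not diagonalizable.

No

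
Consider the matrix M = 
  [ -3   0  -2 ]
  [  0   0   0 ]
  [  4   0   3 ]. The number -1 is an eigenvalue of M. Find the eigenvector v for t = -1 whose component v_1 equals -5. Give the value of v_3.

M + 1I = [[-2, 0, -2], [0, 1, 0], [4, 0, 4]].
Solving (M + 1I)v = 0 gives the eigenspace spanned by (-5, 0, 5).
With v_1 = -5, v = (-5, 0, 5), so v_3 = 5.

5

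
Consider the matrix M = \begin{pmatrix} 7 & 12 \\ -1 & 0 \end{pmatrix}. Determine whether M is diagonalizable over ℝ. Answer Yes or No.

Yes

Characteristic polynomial: p(t) = t^2 - 7t + 12 = (t - 4)(t - 3).
All 2 eigenvalues are distinct, so M is diagonalizable.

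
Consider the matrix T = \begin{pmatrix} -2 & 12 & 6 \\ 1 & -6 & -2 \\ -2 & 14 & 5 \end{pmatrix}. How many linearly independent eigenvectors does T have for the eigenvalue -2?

T + 2I = [[0, 12, 6], [1, -4, -2], [-2, 14, 7]].
This matrix has rank 2, so its null space has dimension 3 − 2 = 1.

1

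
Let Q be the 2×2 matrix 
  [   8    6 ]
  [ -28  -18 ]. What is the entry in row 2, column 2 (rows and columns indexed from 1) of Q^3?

Characteristic polynomial: s^2 + 10s + 24 = (s + 4)(s + 6), so the eigenvalues are -6, -4.
s=-6: eigenvector (-3, 7).
s=-4: eigenvector (1, -2).
P = [[-3, 1], [7, -2]], D = diag(-6, -4), P⁻¹ = [[2, 1], [7, 3]].
Q³ = P·diag(-216, -64)·P⁻¹ = [[848, 456], [-2128, -1128]].
The requested entry is -1128.

-1128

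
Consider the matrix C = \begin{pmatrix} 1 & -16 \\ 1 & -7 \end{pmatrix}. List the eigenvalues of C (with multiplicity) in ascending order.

Characteristic polynomial: p(t) = t^2 + 6t + 9 = (t + 3)^2.
Roots (with multiplicity): -3, -3.

-3, -3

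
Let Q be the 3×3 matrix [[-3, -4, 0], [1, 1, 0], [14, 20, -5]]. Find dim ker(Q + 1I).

Q + 1I = [[-2, -4, 0], [1, 2, 0], [14, 20, -4]].
This matrix has rank 2, so its null space has dimension 3 − 2 = 1.

1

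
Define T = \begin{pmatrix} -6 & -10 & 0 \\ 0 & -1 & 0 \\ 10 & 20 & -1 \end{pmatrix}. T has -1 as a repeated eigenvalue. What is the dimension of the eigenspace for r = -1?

2

T + 1I = [[-5, -10, 0], [0, 0, 0], [10, 20, 0]].
This matrix has rank 1, so its null space has dimension 3 − 1 = 2.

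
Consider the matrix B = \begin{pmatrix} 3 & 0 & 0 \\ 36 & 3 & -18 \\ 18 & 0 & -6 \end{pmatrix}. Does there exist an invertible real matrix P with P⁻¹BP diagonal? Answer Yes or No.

Yes

Characteristic polynomial: p(μ) = μ^3 - 27μ + 54 = (μ - 3)^2(μ + 6).
μ = 3 has algebraic multiplicity 2; rank(B − 3I) = 1, so geometric multiplicity = 2.
Every eigenvalue has geometric = algebraic multiplicity, so B is diagonalizable.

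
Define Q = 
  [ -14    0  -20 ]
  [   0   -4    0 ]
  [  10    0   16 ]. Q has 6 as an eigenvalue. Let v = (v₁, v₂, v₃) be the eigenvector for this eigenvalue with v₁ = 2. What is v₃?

-2

Q − 6I = [[-20, 0, -20], [0, -10, 0], [10, 0, 10]].
Solving (Q − 6I)v = 0 gives the eigenspace spanned by (2, 0, -2).
With v₁ = 2, v = (2, 0, -2), so v₃ = -2.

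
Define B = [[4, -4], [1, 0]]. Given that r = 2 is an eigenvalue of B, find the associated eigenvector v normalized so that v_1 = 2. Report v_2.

1

B − 2I = [[2, -4], [1, -2]].
Solving (B − 2I)v = 0 gives the eigenspace spanned by (2, 1).
With v_1 = 2, v = (2, 1), so v_2 = 1.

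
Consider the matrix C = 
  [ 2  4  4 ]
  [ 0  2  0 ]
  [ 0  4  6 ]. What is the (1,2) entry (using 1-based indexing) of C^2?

32

Characteristic polynomial: r^3 - 10r^2 + 28r - 24 = (r - 6)(r - 2)^2, so the eigenvalues are 2, 2, 6.
r=2: eigenvector (1, 0, 0).
r=2: eigenvector (0, 1, -1).
r=6: eigenvector (1, 0, 1).
P = [[1, 0, 1], [0, 1, 0], [0, -1, 1]], D = diag(2, 2, 6), P⁻¹ = [[1, -1, -1], [0, 1, 0], [0, 1, 1]].
C² = P·diag(4, 4, 36)·P⁻¹ = [[4, 32, 32], [0, 4, 0], [0, 32, 36]].
The requested entry is 32.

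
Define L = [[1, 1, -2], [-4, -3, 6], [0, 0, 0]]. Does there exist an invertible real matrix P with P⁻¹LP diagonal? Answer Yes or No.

No

Characteristic polynomial: p(λ) = λ^3 + 2λ^2 + λ = λ(λ + 1)^2.
λ = -1 has algebraic multiplicity 2; rank(L + 1I) = 2, so geometric multiplicity = 1.
Geometric multiplicity < algebraic multiplicity, so L is not diagonalizable.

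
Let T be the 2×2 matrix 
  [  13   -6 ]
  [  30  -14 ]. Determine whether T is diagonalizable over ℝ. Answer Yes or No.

Yes

Characteristic polynomial: p(r) = r^2 + r - 2 = (r - 1)(r + 2).
All 2 eigenvalues are distinct, so T is diagonalizable.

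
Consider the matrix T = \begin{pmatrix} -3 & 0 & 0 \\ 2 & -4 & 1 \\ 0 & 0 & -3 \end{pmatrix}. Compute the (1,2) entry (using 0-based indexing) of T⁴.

-175

Characteristic polynomial: s^3 + 10s^2 + 33s + 36 = (s + 3)^2(s + 4), so the eigenvalues are -4, -3, -3.
s=-3: eigenvector (1, 2, 0).
s=-3: eigenvector (0, 1, 1).
s=-4: eigenvector (0, 1, 0).
P = [[1, 0, 0], [2, 1, 1], [0, 1, 0]], D = diag(-3, -3, -4), P⁻¹ = [[1, 0, 0], [0, 0, 1], [-2, 1, -1]].
T⁴ = P·diag(81, 81, 256)·P⁻¹ = [[81, 0, 0], [-350, 256, -175], [0, 0, 81]].
The requested entry is -175.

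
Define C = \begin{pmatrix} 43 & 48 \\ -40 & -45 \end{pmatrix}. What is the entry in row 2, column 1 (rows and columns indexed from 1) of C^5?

Characteristic polynomial: r^2 + 2r - 15 = (r - 3)(r + 5), so the eigenvalues are -5, 3.
r=3: eigenvector (6, -5).
r=-5: eigenvector (1, -1).
P = [[6, 1], [-5, -1]], D = diag(3, -5), P⁻¹ = [[1, 1], [-5, -6]].
C⁵ = P·diag(243, -3125)·P⁻¹ = [[17083, 20208], [-16840, -19965]].
The requested entry is -16840.

-16840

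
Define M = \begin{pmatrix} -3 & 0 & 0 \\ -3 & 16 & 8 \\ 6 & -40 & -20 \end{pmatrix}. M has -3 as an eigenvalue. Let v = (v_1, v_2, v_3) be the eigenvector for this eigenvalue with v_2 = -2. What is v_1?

M + 3I = [[0, 0, 0], [-3, 19, 8], [6, -40, -17]].
Solving (M + 3I)v = 0 gives the eigenspace spanned by (-2, -2, 4).
With v_2 = -2, v = (-2, -2, 4), so v_1 = -2.

-2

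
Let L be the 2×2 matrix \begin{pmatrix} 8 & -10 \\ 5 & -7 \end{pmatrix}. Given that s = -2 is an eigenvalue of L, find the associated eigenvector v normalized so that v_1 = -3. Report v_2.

-3

L + 2I = [[10, -10], [5, -5]].
Solving (L + 2I)v = 0 gives the eigenspace spanned by (-3, -3).
With v_1 = -3, v = (-3, -3), so v_2 = -3.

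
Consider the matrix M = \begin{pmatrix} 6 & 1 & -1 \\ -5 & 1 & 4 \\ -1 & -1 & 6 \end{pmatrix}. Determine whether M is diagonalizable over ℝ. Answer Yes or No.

Characteristic polynomial: p(μ) = μ^3 - 13μ^2 + 56μ - 80 = (μ - 5)(μ - 4)^2.
μ = 4 has algebraic multiplicity 2; rank(M − 4I) = 2, so geometric multiplicity = 1.
Geometric multiplicity < algebraic multiplicity, so M is not diagonalizable.

No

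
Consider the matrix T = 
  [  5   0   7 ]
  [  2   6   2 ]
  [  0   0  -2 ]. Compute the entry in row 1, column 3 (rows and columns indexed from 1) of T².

Characteristic polynomial: r^3 - 9r^2 + 8r + 60 = (r - 6)(r - 5)(r + 2), so the eigenvalues are -2, 5, 6.
r=5: eigenvector (1, -2, 0).
r=6: eigenvector (0, 1, 0).
r=-2: eigenvector (-1, 0, 1).
P = [[1, 0, -1], [-2, 1, 0], [0, 0, 1]], D = diag(5, 6, -2), P⁻¹ = [[1, 0, 1], [2, 1, 2], [0, 0, 1]].
T² = P·diag(25, 36, 4)·P⁻¹ = [[25, 0, 21], [22, 36, 22], [0, 0, 4]].
The requested entry is 21.

21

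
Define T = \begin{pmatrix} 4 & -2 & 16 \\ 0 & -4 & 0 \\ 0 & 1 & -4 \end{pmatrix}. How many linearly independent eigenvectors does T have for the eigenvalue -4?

1

T + 4I = [[8, -2, 16], [0, 0, 0], [0, 1, 0]].
This matrix has rank 2, so its null space has dimension 3 − 2 = 1.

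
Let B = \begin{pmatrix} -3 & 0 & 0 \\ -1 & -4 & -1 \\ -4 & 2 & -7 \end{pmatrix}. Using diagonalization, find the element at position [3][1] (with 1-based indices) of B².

Characteristic polynomial: μ^3 + 14μ^2 + 63μ + 90 = (μ + 3)(μ + 5)(μ + 6), so the eigenvalues are -6, -5, -3.
μ=-5: eigenvector (0, 1, 1).
μ=-6: eigenvector (0, -1, -2).
μ=-3: eigenvector (1, 0, -1).
P = [[0, 0, 1], [1, -1, 0], [1, -2, -1]], D = diag(-5, -6, -3), P⁻¹ = [[-1, 2, -1], [-1, 1, -1], [1, 0, 0]].
B² = P·diag(25, 36, 9)·P⁻¹ = [[9, 0, 0], [11, 14, 11], [38, -22, 47]].
The requested entry is 38.

38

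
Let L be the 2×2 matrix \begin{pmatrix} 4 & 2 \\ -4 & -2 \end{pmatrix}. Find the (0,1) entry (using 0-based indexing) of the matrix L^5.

Characteristic polynomial: μ^2 - 2μ = μ(μ - 2), so the eigenvalues are 0, 2.
μ=0: eigenvector (-1, 2).
μ=2: eigenvector (-1, 1).
P = [[-1, -1], [2, 1]], D = diag(0, 2), P⁻¹ = [[1, 1], [-2, -1]].
L⁵ = P·diag(0, 32)·P⁻¹ = [[64, 32], [-64, -32]].
The requested entry is 32.

32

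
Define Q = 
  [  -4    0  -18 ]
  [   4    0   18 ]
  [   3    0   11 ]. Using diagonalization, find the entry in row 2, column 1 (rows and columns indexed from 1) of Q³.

Characteristic polynomial: μ^3 - 7μ^2 + 10μ = μ(μ - 5)(μ - 2), so the eigenvalues are 0, 2, 5.
μ=0: eigenvector (0, 1, 0).
μ=2: eigenvector (-3, 3, 1).
μ=5: eigenvector (-2, 2, 1).
P = [[0, -3, -2], [1, 3, 2], [0, 1, 1]], D = diag(0, 2, 5), P⁻¹ = [[1, 1, 0], [-1, 0, -2], [1, 0, 3]].
Q³ = P·diag(0, 8, 125)·P⁻¹ = [[-226, 0, -702], [226, 0, 702], [117, 0, 359]].
The requested entry is 226.

226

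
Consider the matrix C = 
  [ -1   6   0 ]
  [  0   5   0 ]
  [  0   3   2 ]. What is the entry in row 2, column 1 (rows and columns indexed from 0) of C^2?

21

Characteristic polynomial: λ^3 - 6λ^2 + 3λ + 10 = (λ - 5)(λ - 2)(λ + 1), so the eigenvalues are -1, 2, 5.
λ=-1: eigenvector (1, 0, 0).
λ=2: eigenvector (0, 0, -1).
λ=5: eigenvector (1, 1, 1).
P = [[1, 0, 1], [0, 0, 1], [0, -1, 1]], D = diag(-1, 2, 5), P⁻¹ = [[1, -1, 0], [0, 1, -1], [0, 1, 0]].
C² = P·diag(1, 4, 25)·P⁻¹ = [[1, 24, 0], [0, 25, 0], [0, 21, 4]].
The requested entry is 21.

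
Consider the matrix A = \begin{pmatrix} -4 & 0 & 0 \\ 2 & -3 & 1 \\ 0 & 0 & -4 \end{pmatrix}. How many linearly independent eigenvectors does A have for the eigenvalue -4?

2

A + 4I = [[0, 0, 0], [2, 1, 1], [0, 0, 0]].
This matrix has rank 1, so its null space has dimension 3 − 1 = 2.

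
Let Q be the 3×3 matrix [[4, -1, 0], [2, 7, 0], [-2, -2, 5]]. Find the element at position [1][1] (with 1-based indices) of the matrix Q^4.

Characteristic polynomial: r^3 - 16r^2 + 85r - 150 = (r - 6)(r - 5)^2, so the eigenvalues are 5, 5, 6.
r=5: eigenvector (2, -2, 5).
r=5: eigenvector (1, -1, 2).
r=6: eigenvector (1, -2, 2).
P = [[2, 1, 1], [-2, -1, -2], [5, 2, 2]], D = diag(5, 5, 6), P⁻¹ = [[-2, 0, 1], [6, 1, -2], [-1, -1, 0]].
Q⁴ = P·diag(625, 625, 1296)·P⁻¹ = [[-46, -671, 0], [1342, 1967, 0], [-1342, -1342, 625]].
The requested entry is -46.

-46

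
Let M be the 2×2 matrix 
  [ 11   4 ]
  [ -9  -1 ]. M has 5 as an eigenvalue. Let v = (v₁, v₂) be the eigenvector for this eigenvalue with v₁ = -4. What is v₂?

M − 5I = [[6, 4], [-9, -6]].
Solving (M − 5I)v = 0 gives the eigenspace spanned by (-4, 6).
With v₁ = -4, v = (-4, 6), so v₂ = 6.

6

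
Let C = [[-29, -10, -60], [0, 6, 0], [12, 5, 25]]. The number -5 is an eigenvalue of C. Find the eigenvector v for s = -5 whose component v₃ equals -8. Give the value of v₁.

C + 5I = [[-24, -10, -60], [0, 11, 0], [12, 5, 30]].
Solving (C + 5I)v = 0 gives the eigenspace spanned by (20, 0, -8).
With v₃ = -8, v = (20, 0, -8), so v₁ = 20.

20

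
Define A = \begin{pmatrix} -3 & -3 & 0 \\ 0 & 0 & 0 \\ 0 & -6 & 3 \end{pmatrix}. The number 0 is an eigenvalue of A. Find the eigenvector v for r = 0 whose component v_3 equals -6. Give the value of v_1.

A = [[-3, -3, 0], [0, 0, 0], [0, -6, 3]].
Solving (A)v = 0 gives the eigenspace spanned by (3, -3, -6).
With v_3 = -6, v = (3, -3, -6), so v_1 = 3.

3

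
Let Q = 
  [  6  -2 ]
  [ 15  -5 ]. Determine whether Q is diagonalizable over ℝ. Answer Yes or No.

Characteristic polynomial: p(t) = t^2 - t = t(t - 1).
All 2 eigenvalues are distinct, so Q is diagonalizable.

Yes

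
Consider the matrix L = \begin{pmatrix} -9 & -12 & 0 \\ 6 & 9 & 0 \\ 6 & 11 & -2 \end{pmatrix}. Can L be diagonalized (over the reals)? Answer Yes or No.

Characteristic polynomial: p(λ) = λ^3 + 2λ^2 - 9λ - 18 = (λ - 3)(λ + 2)(λ + 3).
All 3 eigenvalues are distinct, so L is diagonalizable.

Yes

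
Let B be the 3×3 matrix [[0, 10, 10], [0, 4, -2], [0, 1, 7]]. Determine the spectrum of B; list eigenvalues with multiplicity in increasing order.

0, 5, 6

Characteristic polynomial: p(μ) = μ^3 - 11μ^2 + 30μ = μ(μ - 6)(μ - 5).
Roots (with multiplicity): 0, 5, 6.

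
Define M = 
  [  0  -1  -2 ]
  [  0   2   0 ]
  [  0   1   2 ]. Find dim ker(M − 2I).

1

M − 2I = [[-2, -1, -2], [0, 0, 0], [0, 1, 0]].
This matrix has rank 2, so its null space has dimension 3 − 2 = 1.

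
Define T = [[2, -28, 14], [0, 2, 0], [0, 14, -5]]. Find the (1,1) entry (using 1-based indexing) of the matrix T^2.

Characteristic polynomial: μ^3 + μ^2 - 16μ + 20 = (μ - 2)^2(μ + 5), so the eigenvalues are -5, 2, 2.
μ=2: eigenvector (1, 0, 0).
μ=2: eigenvector (-2, 1, 2).
μ=-5: eigenvector (-2, 0, 1).
P = [[1, -2, -2], [0, 1, 0], [0, 2, 1]], D = diag(2, 2, -5), P⁻¹ = [[1, -2, 2], [0, 1, 0], [0, -2, 1]].
T² = P·diag(4, 4, 25)·P⁻¹ = [[4, 84, -42], [0, 4, 0], [0, -42, 25]].
The requested entry is 4.

4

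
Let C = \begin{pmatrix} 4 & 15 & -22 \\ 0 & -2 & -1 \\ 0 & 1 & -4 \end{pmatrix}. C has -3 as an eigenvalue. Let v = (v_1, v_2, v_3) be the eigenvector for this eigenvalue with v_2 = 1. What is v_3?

C + 3I = [[7, 15, -22], [0, 1, -1], [0, 1, -1]].
Solving (C + 3I)v = 0 gives the eigenspace spanned by (1, 1, 1).
With v_2 = 1, v = (1, 1, 1), so v_3 = 1.

1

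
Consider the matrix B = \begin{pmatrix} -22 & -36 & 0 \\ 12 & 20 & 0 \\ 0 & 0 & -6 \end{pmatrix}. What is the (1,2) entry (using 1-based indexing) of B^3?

Characteristic polynomial: t^3 + 8t^2 + 4t - 48 = (t - 2)(t + 4)(t + 6), so the eigenvalues are -6, -4, 2.
t=2: eigenvector (-3, 2, 0).
t=-4: eigenvector (-2, 1, 0).
t=-6: eigenvector (0, 0, 1).
P = [[-3, -2, 0], [2, 1, 0], [0, 0, 1]], D = diag(2, -4, -6), P⁻¹ = [[1, 2, 0], [-2, -3, 0], [0, 0, 1]].
B³ = P·diag(8, -64, -216)·P⁻¹ = [[-280, -432, 0], [144, 224, 0], [0, 0, -216]].
The requested entry is -432.

-432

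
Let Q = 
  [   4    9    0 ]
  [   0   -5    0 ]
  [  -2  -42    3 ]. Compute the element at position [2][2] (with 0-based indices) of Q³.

Characteristic polynomial: s^3 - 2s^2 - 23s + 60 = (s - 4)(s - 3)(s + 5), so the eigenvalues are -5, 3, 4.
s=-5: eigenvector (-1, 1, 5).
s=4: eigenvector (1, 0, -2).
s=3: eigenvector (0, 0, 1).
P = [[-1, 1, 0], [1, 0, 0], [5, -2, 1]], D = diag(-5, 4, 3), P⁻¹ = [[0, 1, 0], [1, 1, 0], [2, -3, 1]].
Q³ = P·diag(-125, 64, 27)·P⁻¹ = [[64, 189, 0], [0, -125, 0], [-74, -834, 27]].
The requested entry is 27.

27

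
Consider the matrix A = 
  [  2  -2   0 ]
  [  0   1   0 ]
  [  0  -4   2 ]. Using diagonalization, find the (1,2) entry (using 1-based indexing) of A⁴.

Characteristic polynomial: μ^3 - 5μ^2 + 8μ - 4 = (μ - 2)^2(μ - 1), so the eigenvalues are 1, 2, 2.
μ=2: eigenvector (1, 0, 2).
μ=1: eigenvector (2, 1, 4).
μ=2: eigenvector (-2, 0, -3).
P = [[1, 2, -2], [0, 1, 0], [2, 4, -3]], D = diag(2, 1, 2), P⁻¹ = [[-3, -2, 2], [0, 1, 0], [-2, 0, 1]].
A⁴ = P·diag(16, 1, 16)·P⁻¹ = [[16, -30, 0], [0, 1, 0], [0, -60, 16]].
The requested entry is -30.

-30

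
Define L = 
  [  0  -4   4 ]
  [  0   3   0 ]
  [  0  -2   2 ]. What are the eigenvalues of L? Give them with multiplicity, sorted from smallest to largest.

0, 2, 3

Characteristic polynomial: p(t) = t^3 - 5t^2 + 6t = t(t - 3)(t - 2).
Roots (with multiplicity): 0, 2, 3.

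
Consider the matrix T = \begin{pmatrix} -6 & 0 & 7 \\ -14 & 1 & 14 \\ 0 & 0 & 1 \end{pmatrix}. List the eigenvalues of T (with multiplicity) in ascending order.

Characteristic polynomial: p(λ) = λ^3 + 4λ^2 - 11λ + 6 = (λ - 1)^2(λ + 6).
Roots (with multiplicity): -6, 1, 1.

-6, 1, 1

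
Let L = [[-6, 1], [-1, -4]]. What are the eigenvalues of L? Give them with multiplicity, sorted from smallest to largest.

Characteristic polynomial: p(s) = s^2 + 10s + 25 = (s + 5)^2.
Roots (with multiplicity): -5, -5.

-5, -5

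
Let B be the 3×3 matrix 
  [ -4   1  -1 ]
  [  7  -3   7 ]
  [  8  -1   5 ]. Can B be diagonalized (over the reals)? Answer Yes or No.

Characteristic polynomial: p(λ) = λ^3 + 2λ^2 - 15λ - 36 = (λ - 4)(λ + 3)^2.
λ = -3 has algebraic multiplicity 2; rank(B + 3I) = 2, so geometric multiplicity = 1.
Geometric multiplicity < algebraic multiplicity, so B is not diagonalizable.

No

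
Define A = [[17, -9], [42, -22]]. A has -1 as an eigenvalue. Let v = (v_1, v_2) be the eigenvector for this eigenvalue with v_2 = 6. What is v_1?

3

A + 1I = [[18, -9], [42, -21]].
Solving (A + 1I)v = 0 gives the eigenspace spanned by (3, 6).
With v_2 = 6, v = (3, 6), so v_1 = 3.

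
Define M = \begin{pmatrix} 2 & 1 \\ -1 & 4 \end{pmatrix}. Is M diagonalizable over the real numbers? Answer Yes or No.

Characteristic polynomial: p(μ) = μ^2 - 6μ + 9 = (μ - 3)^2.
μ = 3 has algebraic multiplicity 2; rank(M − 3I) = 1, so geometric multiplicity = 1.
Geometric multiplicity < algebraic multiplicity, so M is not diagonalizable.

No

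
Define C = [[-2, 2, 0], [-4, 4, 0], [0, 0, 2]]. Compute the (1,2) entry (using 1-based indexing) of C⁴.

Characteristic polynomial: s^3 - 4s^2 + 4s = s(s - 2)^2, so the eigenvalues are 0, 2, 2.
s=0: eigenvector (1, 1, 0).
s=2: eigenvector (1, 2, 0).
s=2: eigenvector (0, 0, 1).
P = [[1, 1, 0], [1, 2, 0], [0, 0, 1]], D = diag(0, 2, 2), P⁻¹ = [[2, -1, 0], [-1, 1, 0], [0, 0, 1]].
C⁴ = P·diag(0, 16, 16)·P⁻¹ = [[-16, 16, 0], [-32, 32, 0], [0, 0, 16]].
The requested entry is 16.

16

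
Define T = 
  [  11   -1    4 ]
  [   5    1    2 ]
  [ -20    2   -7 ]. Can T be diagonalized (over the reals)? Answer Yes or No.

No

Characteristic polynomial: p(μ) = μ^3 - 5μ^2 + 8μ - 4 = (μ - 2)^2(μ - 1).
μ = 2 has algebraic multiplicity 2; rank(T − 2I) = 2, so geometric multiplicity = 1.
Geometric multiplicity < algebraic multiplicity, so T is not diagonalizable.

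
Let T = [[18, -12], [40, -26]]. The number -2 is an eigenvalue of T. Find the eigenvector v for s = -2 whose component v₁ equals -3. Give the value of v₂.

T + 2I = [[20, -12], [40, -24]].
Solving (T + 2I)v = 0 gives the eigenspace spanned by (-3, -5).
With v₁ = -3, v = (-3, -5), so v₂ = -5.

-5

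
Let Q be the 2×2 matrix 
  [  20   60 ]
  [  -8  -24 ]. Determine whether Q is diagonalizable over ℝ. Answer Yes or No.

Yes

Characteristic polynomial: p(μ) = μ^2 + 4μ = μ(μ + 4).
All 2 eigenvalues are distinct, so Q is diagonalizable.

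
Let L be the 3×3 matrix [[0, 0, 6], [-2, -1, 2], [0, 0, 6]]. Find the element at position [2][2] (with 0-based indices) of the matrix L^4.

Characteristic polynomial: r^3 - 5r^2 - 6r = r(r - 6)(r + 1), so the eigenvalues are -1, 0, 6.
r=-1: eigenvector (0, 1, 0).
r=0: eigenvector (1, -2, 0).
r=6: eigenvector (1, 0, 1).
P = [[0, 1, 1], [1, -2, 0], [0, 0, 1]], D = diag(-1, 0, 6), P⁻¹ = [[2, 1, -2], [1, 0, -1], [0, 0, 1]].
L⁴ = P·diag(1, 0, 1296)·P⁻¹ = [[0, 0, 1296], [2, 1, -2], [0, 0, 1296]].
The requested entry is 1296.

1296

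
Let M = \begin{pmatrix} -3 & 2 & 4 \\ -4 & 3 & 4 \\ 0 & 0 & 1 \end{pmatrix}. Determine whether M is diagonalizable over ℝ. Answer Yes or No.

Yes

Characteristic polynomial: p(r) = r^3 - r^2 - r + 1 = (r - 1)^2(r + 1).
r = 1 has algebraic multiplicity 2; rank(M − 1I) = 1, so geometric multiplicity = 2.
Every eigenvalue has geometric = algebraic multiplicity, so M is diagonalizable.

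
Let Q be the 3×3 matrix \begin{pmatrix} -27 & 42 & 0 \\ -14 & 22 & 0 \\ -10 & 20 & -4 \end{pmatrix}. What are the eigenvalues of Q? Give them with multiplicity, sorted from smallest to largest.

-6, -4, 1

Characteristic polynomial: p(t) = t^3 + 9t^2 + 14t - 24 = (t - 1)(t + 4)(t + 6).
Roots (with multiplicity): -6, -4, 1.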